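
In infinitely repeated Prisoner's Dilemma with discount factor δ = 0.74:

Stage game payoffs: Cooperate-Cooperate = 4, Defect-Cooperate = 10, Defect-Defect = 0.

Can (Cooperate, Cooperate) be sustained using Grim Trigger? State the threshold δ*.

δ* = 0.6; since δ = 0.74 ≥ 0.6, cooperation can be sustained

Work:
For Grim Trigger:
Cooperate forever: 4/(1-δ)
Defect then punished: 10 + 0·δ/(1-δ)
Need: 4/(1-δ) ≥ 10 + 0·δ/(1-δ)
Solving: δ ≥ (T-R)/(T-P) = (10-4)/(10-0) = 0.6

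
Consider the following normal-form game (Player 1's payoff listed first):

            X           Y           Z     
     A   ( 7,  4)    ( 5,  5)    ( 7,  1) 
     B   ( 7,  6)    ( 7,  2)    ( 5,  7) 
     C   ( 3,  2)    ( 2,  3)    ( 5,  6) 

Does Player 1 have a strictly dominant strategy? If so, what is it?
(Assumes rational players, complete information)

No strictly dominant strategy exists for Player 1

Work:
A strategy strictly dominates another if it gives a strictly higher payoff against every opponent action. Compare each pair of P1's strategies column-by-column:
  A vs B: [7 vs 7, 5 vs 7, 7 vs 5] → A does not strictly dominate B (column X: 7 ≤ 7)
  A vs C: [7 vs 3, 5 vs 2, 7 vs 5] → A strictly dominates C
  B vs A: [7 vs 7, 7 vs 5, 5 vs 7] → B does not strictly dominate A (column X: 7 ≤ 7)
  B vs C: [7 vs 3, 7 vs 2, 5 vs 5] → B does not strictly dominate C (column Z: 5 ≤ 5)
  C vs A: [3 vs 7, 2 vs 5, 5 vs 7] → C does not strictly dominate A (column X: 3 ≤ 7)
  C vs B: [3 vs 7, 2 vs 7, 5 vs 5] → C does not strictly dominate B (column X: 3 ≤ 7)
No single strategy strictly dominates all others → no strictly dominant strategy.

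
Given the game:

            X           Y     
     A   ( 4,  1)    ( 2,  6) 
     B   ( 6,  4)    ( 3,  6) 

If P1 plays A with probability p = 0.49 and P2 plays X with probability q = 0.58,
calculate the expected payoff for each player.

E[P1] = 3.9658, E[P2] = 3.9874

Work:
E[P1] = p·q·π₁(A,X) + p·(1-q)·π₁(A,Y) + (1-p)·q·π₁(B,X) + (1-p)·(1-q)·π₁(B,Y)
= 0.49·0.58·4 + 0.49·0.42·2 + 0.51·0.58·6 + 0.51·0.42·3
= 3.9658

E[P2] = 3.9874 (similar calculation)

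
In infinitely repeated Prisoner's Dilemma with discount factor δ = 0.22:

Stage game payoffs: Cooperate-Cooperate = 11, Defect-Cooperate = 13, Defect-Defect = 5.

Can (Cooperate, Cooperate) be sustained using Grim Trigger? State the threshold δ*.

δ* = 0.25; since δ = 0.22 < 0.25, cooperation cannot be sustained

Work:
For Grim Trigger:
Cooperate forever: 11/(1-δ)
Defect then punished: 13 + 5·δ/(1-δ)
Need: 11/(1-δ) ≥ 13 + 5·δ/(1-δ)
Solving: δ ≥ (T-R)/(T-P) = (13-11)/(13-5) = 0.25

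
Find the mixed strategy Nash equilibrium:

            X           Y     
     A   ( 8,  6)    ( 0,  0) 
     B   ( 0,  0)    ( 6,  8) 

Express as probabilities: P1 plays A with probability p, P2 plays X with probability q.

p = 0.5714, q = 0.4286

Work:
Find probabilities that make opponent indifferent:
P2 chooses q to make P1 indifferent between A and B
P1 chooses p to make P2 indifferent between X and Y
Mixed NE: P1 plays (A: 0.5714, B: 0.4286), P2 plays (X: 0.4286, Y: 0.5714)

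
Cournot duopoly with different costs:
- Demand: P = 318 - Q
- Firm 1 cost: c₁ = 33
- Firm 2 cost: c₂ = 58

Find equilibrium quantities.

q₁* = 103.33, q₂* = 78.33

Work:
Reaction: q₁ = (318 - 33 - q₂)/2
Reaction: q₂ = (318 - 58 - q₁)/2
Solve simultaneously:
q₁* = (318 - 2×33 + 58)/3 = 103.33
q₂* = (318 - 2×58 + 33)/3 = 78.33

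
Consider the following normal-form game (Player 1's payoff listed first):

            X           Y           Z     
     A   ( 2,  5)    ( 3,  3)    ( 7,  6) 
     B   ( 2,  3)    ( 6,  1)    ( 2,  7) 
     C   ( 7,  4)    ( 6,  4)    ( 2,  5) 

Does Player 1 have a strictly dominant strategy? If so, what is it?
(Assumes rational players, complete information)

No strictly dominant strategy exists for Player 1

Work:
A strategy strictly dominates another if it gives a strictly higher payoff against every opponent action. Compare each pair of P1's strategies column-by-column:
  A vs B: [2 vs 2, 3 vs 6, 7 vs 2] → A does not strictly dominate B (column X: 2 ≤ 2)
  A vs C: [2 vs 7, 3 vs 6, 7 vs 2] → A does not strictly dominate C (column X: 2 ≤ 7)
  B vs A: [2 vs 2, 6 vs 3, 2 vs 7] → B does not strictly dominate A (column X: 2 ≤ 2)
  B vs C: [2 vs 7, 6 vs 6, 2 vs 2] → B does not strictly dominate C (column X: 2 ≤ 7)
  C vs A: [7 vs 2, 6 vs 3, 2 vs 7] → C does not strictly dominate A (column Z: 2 ≤ 7)
  C vs B: [7 vs 2, 6 vs 6, 2 vs 2] → C does not strictly dominate B (column Y: 6 ≤ 6)
No single strategy strictly dominates all others → no strictly dominant strategy.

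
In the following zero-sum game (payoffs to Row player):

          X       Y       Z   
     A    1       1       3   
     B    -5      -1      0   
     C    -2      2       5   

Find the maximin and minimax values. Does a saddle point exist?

Maximin = 1, Minimax = 1, Saddle: True

Work:
Row minimums: [1, -5, -2] → maximin = 1
Column maximums: [1, 2, 5] → minimax = 1
Saddle point exists! Game value = 1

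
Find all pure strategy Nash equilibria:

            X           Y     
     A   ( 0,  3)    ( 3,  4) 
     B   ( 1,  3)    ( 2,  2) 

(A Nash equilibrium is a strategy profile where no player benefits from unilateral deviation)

Nash equilibrium: (A, Y), (B, X)

Work:
Best responses:
  P1 vs X: payoffs [0, 1] → best response B (payoff 1)
  P1 vs Y: payoffs [3, 2] → best response A (payoff 3)
  P2 vs A: payoffs [3, 4] → best response Y (payoff 4)
  P2 vs B: payoffs [3, 2] → best response X (payoff 3)
Mutual best responses: (A,Y), (B,X) → Nash equilibria.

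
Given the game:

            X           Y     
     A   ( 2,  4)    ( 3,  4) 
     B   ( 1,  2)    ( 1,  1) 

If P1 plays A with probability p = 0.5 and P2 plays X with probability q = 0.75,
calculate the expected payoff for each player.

E[P1] = 1.625, E[P2] = 2.875

Work:
E[P1] = p·q·π₁(A,X) + p·(1-q)·π₁(A,Y) + (1-p)·q·π₁(B,X) + (1-p)·(1-q)·π₁(B,Y)
= 0.5·0.75·2 + 0.5·0.25·3 + 0.5·0.75·1 + 0.5·0.25·1
= 1.625

E[P2] = 2.875 (similar calculation)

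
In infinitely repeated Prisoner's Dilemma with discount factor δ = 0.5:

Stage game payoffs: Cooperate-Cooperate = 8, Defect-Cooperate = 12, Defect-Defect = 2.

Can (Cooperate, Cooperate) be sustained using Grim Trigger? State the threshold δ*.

δ* = 0.4; since δ = 0.5 ≥ 0.4, cooperation can be sustained

Work:
For Grim Trigger:
Cooperate forever: 8/(1-δ)
Defect then punished: 12 + 2·δ/(1-δ)
Need: 8/(1-δ) ≥ 12 + 2·δ/(1-δ)
Solving: δ ≥ (T-R)/(T-P) = (12-8)/(12-2) = 0.4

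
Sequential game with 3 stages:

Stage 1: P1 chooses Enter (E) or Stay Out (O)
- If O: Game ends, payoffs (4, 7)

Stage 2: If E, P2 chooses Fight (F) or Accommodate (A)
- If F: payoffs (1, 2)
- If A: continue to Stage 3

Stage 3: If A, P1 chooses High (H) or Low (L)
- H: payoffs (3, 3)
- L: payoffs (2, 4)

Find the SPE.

SPE: (O, A, H); Outcome (4, 7)

Work:
Stage 3: P1 chooses H (3 vs 2)
Stage 2: P2: F->2, A->3 (anticipating H). Choose A
Stage 1: P1: O->4, E->3 (anticipating A, H). Choose O
SPE path: O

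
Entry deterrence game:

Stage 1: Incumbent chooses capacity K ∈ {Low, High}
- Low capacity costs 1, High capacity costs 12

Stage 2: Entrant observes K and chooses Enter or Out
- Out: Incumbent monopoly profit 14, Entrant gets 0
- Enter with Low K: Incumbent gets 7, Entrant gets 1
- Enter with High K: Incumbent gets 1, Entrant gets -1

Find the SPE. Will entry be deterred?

SPE: (Low, Enter|Low, Out|High); Entry not deterred. Incumbent net profit = 6, Entrant gets 1

Work:
After Low K: Entrant enters (1 > 0)
After High K: Entrant stays out (-1 < 0)
Incumbent: Low → 7−1=6, High → 14−12=2
Incumbent chooses Low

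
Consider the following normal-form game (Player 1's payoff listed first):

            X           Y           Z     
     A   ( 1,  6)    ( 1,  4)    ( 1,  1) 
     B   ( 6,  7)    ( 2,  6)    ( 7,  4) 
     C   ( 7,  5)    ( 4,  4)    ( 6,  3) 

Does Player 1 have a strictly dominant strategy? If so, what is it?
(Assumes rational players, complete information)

No strictly dominant strategy exists for Player 1

Work:
A strategy strictly dominates another if it gives a strictly higher payoff against every opponent action. Compare each pair of P1's strategies column-by-column:
  A vs B: [1 vs 6, 1 vs 2, 1 vs 7] → A does not strictly dominate B (column X: 1 ≤ 6)
  A vs C: [1 vs 7, 1 vs 4, 1 vs 6] → A does not strictly dominate C (column X: 1 ≤ 7)
  B vs A: [6 vs 1, 2 vs 1, 7 vs 1] → B strictly dominates A
  B vs C: [6 vs 7, 2 vs 4, 7 vs 6] → B does not strictly dominate C (column X: 6 ≤ 7)
  C vs A: [7 vs 1, 4 vs 1, 6 vs 1] → C strictly dominates A
  C vs B: [7 vs 6, 4 vs 2, 6 vs 7] → C does not strictly dominate B (column Z: 6 ≤ 7)
No single strategy strictly dominates all others → no strictly dominant strategy.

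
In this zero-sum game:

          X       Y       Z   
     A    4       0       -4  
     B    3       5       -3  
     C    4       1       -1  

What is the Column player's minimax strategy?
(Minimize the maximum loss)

Column should play Z, value = -1

Work:
Column player minimizes Row's maximum payoff:
Column X: max payoff to Row = 4
Column Y: max payoff to Row = 5
Column Z: max payoff to Row = -1
Minimum is -1, achieved by column Z.
Minimax strategy: Z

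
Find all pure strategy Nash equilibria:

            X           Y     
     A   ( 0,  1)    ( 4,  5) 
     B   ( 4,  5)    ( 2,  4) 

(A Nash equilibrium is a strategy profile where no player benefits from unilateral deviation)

Nash equilibrium: (A, Y), (B, X)

Work:
Best responses:
  P1 vs X: payoffs [0, 4] → best response B (payoff 4)
  P1 vs Y: payoffs [4, 2] → best response A (payoff 4)
  P2 vs A: payoffs [1, 5] → best response Y (payoff 5)
  P2 vs B: payoffs [5, 4] → best response X (payoff 5)
Mutual best responses: (A,Y), (B,X) → Nash equilibria.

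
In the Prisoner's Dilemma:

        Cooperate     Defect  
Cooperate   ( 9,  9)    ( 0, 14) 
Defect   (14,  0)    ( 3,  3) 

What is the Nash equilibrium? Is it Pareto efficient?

(Defect, Defect) is NE; not Pareto efficient

Work:
Defect dominates Cooperate for both players:
If P2 cooperates: Defect (14) > Cooperate (9)
If P2 defects: Defect (3) > Cooperate (0)
NE: (Defect, Defect) with payoff (3, 3)
But (Cooperate, Cooperate) = (9, 9) Pareto dominates (3, 3)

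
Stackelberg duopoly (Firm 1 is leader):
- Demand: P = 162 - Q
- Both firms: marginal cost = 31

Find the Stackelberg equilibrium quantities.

q₁* (leader) = 65.5, q₂* (follower) = 32.75

Work:
Follower's reaction: q₂ = (a - c - q₁)/2
Leader substitutes: π₁ = q₁·(a - q₁ - (a-c-q₁)/2 - c)
FOC: q₁* = (162 - 31)/2 = 65.50
Then: q₂* = (162 - 31 - 65.5)/2 = 32.75
Leader has first-mover advantage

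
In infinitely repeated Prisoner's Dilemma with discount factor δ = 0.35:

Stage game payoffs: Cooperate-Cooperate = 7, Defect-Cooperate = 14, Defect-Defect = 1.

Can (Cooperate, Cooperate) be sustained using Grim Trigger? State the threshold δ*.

δ* = 0.5385; since δ = 0.35 < 0.5385, cooperation cannot be sustained

Work:
For Grim Trigger:
Cooperate forever: 7/(1-δ)
Defect then punished: 14 + 1·δ/(1-δ)
Need: 7/(1-δ) ≥ 14 + 1·δ/(1-δ)
Solving: δ ≥ (T-R)/(T-P) = (14-7)/(14-1) = 0.5385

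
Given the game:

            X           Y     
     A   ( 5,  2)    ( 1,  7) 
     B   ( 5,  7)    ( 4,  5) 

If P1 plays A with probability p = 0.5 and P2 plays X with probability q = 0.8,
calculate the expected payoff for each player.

E[P1] = 4.5, E[P2] = 4.8

Work:
E[P1] = p·q·π₁(A,X) + p·(1-q)·π₁(A,Y) + (1-p)·q·π₁(B,X) + (1-p)·(1-q)·π₁(B,Y)
= 0.5·0.8·5 + 0.5·0.2·1 + 0.5·0.8·5 + 0.5·0.2·4
= 4.5

E[P2] = 4.8 (similar calculation)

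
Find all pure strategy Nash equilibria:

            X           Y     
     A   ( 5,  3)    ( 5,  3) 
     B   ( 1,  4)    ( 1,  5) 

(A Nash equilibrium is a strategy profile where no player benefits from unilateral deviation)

Nash equilibrium: (A, X), (A, Y)

Work:
Best responses:
  P1 vs X: payoffs [5, 1] → best response A (payoff 5)
  P1 vs Y: payoffs [5, 1] → best response A (payoff 5)
  P2 vs A: payoffs [3, 3] → best response X/Y (payoff 3)
  P2 vs B: payoffs [4, 5] → best response Y (payoff 5)
Mutual best responses: (A,X), (A,Y) → Nash equilibria.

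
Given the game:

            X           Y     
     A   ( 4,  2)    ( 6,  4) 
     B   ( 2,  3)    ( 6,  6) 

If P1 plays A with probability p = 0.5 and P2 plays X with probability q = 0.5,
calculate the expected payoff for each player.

E[P1] = 4.5, E[P2] = 3.75

Work:
E[P1] = p·q·π₁(A,X) + p·(1-q)·π₁(A,Y) + (1-p)·q·π₁(B,X) + (1-p)·(1-q)·π₁(B,Y)
= 0.5·0.5·4 + 0.5·0.5·6 + 0.5·0.5·2 + 0.5·0.5·6
= 4.5

E[P2] = 3.75 (similar calculation)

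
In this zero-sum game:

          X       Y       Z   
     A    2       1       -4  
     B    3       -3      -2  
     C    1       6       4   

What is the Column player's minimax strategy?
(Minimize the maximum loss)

Column should play X, value = 3

Work:
Column player minimizes Row's maximum payoff:
Column X: max payoff to Row = 3
Column Y: max payoff to Row = 6
Column Z: max payoff to Row = 4
Minimum is 3, achieved by column X.
Minimax strategy: X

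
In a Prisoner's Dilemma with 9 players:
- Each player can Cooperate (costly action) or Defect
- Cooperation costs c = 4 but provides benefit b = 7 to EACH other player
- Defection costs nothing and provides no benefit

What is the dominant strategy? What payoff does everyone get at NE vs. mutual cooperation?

Dominant: Defect; NE payoff = 0; Coop payoff = 52

Work:
Defect dominates (saves cost c = 4, benefit to others is external)
NE: All defect → everyone gets 0
If all cooperate: each receives (8)×7 - 4 = 52
Social dilemma: 52 > 0 but NE gives 0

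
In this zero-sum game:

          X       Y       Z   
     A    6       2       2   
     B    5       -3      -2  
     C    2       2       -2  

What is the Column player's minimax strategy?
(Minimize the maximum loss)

Column should play Y or Z (all achieve the minimum), value = 2

Work:
Column player minimizes Row's maximum payoff:
Column X: max payoff to Row = 6
Column Y: max payoff to Row = 2
Column Z: max payoff to Row = 2
Minimum is 2, achieved by columns Y, Z (tied).
Each of Y or Z is a minimax strategy.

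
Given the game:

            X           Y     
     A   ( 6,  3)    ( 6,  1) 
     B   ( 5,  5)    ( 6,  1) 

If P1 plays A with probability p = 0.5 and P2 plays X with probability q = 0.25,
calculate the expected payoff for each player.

E[P1] = 5.875, E[P2] = 1.75

Work:
E[P1] = p·q·π₁(A,X) + p·(1-q)·π₁(A,Y) + (1-p)·q·π₁(B,X) + (1-p)·(1-q)·π₁(B,Y)
= 0.5·0.25·6 + 0.5·0.75·6 + 0.5·0.25·5 + 0.5·0.75·6
= 5.875

E[P2] = 1.75 (similar calculation)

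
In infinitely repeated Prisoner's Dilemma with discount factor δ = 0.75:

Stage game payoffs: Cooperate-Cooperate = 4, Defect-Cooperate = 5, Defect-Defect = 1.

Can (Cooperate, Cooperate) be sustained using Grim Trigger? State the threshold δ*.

δ* = 0.25; since δ = 0.75 ≥ 0.25, cooperation can be sustained

Work:
For Grim Trigger:
Cooperate forever: 4/(1-δ)
Defect then punished: 5 + 1·δ/(1-δ)
Need: 4/(1-δ) ≥ 5 + 1·δ/(1-δ)
Solving: δ ≥ (T-R)/(T-P) = (5-4)/(5-1) = 0.25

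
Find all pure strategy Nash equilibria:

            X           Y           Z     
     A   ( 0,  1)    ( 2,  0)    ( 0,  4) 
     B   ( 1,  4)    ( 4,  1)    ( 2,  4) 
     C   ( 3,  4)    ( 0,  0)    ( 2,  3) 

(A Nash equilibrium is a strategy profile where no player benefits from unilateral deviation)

Nash equilibrium: (B, Z), (C, X)

Work:
Best responses:
  P1 vs X: payoffs [0, 1, 3] → best response C (payoff 3)
  P1 vs Y: payoffs [2, 4, 0] → best response B (payoff 4)
  P1 vs Z: payoffs [0, 2, 2] → best response B/C (payoff 2)
  P2 vs A: payoffs [1, 0, 4] → best response Z (payoff 4)
  P2 vs B: payoffs [4, 1, 4] → best response X/Z (payoff 4)
  P2 vs C: payoffs [4, 0, 3] → best response X (payoff 4)
Mutual best responses: (B,Z), (C,X) → Nash equilibria.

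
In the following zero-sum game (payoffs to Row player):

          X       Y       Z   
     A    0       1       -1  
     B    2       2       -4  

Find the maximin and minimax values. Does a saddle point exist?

Maximin = -1, Minimax = -1, Saddle: True

Work:
Row minimums: [-1, -4] → maximin = -1
Column maximums: [2, 2, -1] → minimax = -1
Saddle point exists! Game value = -1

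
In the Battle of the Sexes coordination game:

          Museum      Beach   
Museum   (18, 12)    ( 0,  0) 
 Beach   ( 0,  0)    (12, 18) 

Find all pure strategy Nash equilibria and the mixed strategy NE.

Pure NE: (Museum, Museum) and (Beach, Beach); Mixed NE: p = 0.6, q = 0.4

Work:
Check pure NE:
(Museum, Museum): (18, 12) - no unilateral deviation beneficial
(Beach, Beach): (12, 18) - no unilateral deviation beneficial
Mixed NE: P1 plays Museum with p = 0.6, P2 plays Museum with q = 0.4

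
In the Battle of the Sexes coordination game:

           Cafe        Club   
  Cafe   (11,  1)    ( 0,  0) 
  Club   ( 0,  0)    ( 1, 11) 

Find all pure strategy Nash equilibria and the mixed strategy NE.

Pure NE: (Cafe, Cafe) and (Club, Club); Mixed NE: p = 0.9167, q = 0.0833

Work:
Check pure NE:
(Cafe, Cafe): (11, 1) - no unilateral deviation beneficial
(Club, Club): (1, 11) - no unilateral deviation beneficial
Mixed NE: P1 plays Cafe with p = 0.9167, P2 plays Cafe with q = 0.0833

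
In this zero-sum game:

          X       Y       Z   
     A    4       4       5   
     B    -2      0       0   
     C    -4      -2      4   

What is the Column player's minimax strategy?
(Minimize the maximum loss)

Column should play X or Y (all achieve the minimum), value = 4

Work:
Column player minimizes Row's maximum payoff:
Column X: max payoff to Row = 4
Column Y: max payoff to Row = 4
Column Z: max payoff to Row = 5
Minimum is 4, achieved by columns X, Y (tied).
Each of X or Y is a minimax strategy.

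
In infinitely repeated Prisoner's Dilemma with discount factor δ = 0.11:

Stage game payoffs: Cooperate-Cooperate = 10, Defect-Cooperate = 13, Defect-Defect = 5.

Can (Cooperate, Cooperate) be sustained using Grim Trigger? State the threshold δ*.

δ* = 0.375; since δ = 0.11 < 0.375, cooperation cannot be sustained

Work:
For Grim Trigger:
Cooperate forever: 10/(1-δ)
Defect then punished: 13 + 5·δ/(1-δ)
Need: 10/(1-δ) ≥ 13 + 5·δ/(1-δ)
Solving: δ ≥ (T-R)/(T-P) = (13-10)/(13-5) = 0.375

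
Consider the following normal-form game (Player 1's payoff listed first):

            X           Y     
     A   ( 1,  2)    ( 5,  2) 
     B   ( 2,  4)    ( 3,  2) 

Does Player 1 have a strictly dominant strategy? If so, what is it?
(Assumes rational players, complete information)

No strictly dominant strategy exists for Player 1

Work:
A strategy strictly dominates another if it gives a strictly higher payoff against every opponent action. Compare each pair of P1's strategies column-by-column:
  A vs B: [1 vs 2, 5 vs 3] → A does not strictly dominate B (column X: 1 ≤ 2)
  B vs A: [2 vs 1, 3 vs 5] → B does not strictly dominate A (column Y: 3 ≤ 5)
No single strategy strictly dominates all others → no strictly dominant strategy.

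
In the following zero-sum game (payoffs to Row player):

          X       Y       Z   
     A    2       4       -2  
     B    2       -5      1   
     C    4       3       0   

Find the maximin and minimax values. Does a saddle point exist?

Maximin = 0, Minimax = 1, Saddle: False

Work:
Row minimums: [-2, -5, 0] → maximin = 0
Column maximums: [4, 4, 1] → minimax = 1
No saddle point (maximin ≠ minimax). Mixed strategy needed.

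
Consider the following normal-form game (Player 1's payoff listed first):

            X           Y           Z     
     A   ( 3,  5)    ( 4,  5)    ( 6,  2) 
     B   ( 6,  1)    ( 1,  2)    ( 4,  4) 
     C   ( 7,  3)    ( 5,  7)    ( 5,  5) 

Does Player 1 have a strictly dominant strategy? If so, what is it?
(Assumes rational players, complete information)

No strictly dominant strategy exists for Player 1

Work:
A strategy strictly dominates another if it gives a strictly higher payoff against every opponent action. Compare each pair of P1's strategies column-by-column:
  A vs B: [3 vs 6, 4 vs 1, 6 vs 4] → A does not strictly dominate B (column X: 3 ≤ 6)
  A vs C: [3 vs 7, 4 vs 5, 6 vs 5] → A does not strictly dominate C (column X: 3 ≤ 7)
  B vs A: [6 vs 3, 1 vs 4, 4 vs 6] → B does not strictly dominate A (column Y: 1 ≤ 4)
  B vs C: [6 vs 7, 1 vs 5, 4 vs 5] → B does not strictly dominate C (column X: 6 ≤ 7)
  C vs A: [7 vs 3, 5 vs 4, 5 vs 6] → C does not strictly dominate A (column Z: 5 ≤ 6)
  C vs B: [7 vs 6, 5 vs 1, 5 vs 4] → C strictly dominates B
No single strategy strictly dominates all others → no strictly dominant strategy.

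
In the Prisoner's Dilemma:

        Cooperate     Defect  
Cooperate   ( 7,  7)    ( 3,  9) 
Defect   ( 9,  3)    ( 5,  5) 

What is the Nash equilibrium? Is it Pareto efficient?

(Defect, Defect) is NE; not Pareto efficient

Work:
Defect dominates Cooperate for both players:
If P2 cooperates: Defect (9) > Cooperate (7)
If P2 defects: Defect (5) > Cooperate (3)
NE: (Defect, Defect) with payoff (5, 5)
But (Cooperate, Cooperate) = (7, 7) Pareto dominates (5, 5)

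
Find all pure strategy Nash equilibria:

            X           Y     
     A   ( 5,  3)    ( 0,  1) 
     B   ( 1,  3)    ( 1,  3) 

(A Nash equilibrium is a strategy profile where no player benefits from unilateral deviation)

Nash equilibrium: (A, X), (B, Y)

Work:
Best responses:
  P1 vs X: payoffs [5, 1] → best response A (payoff 5)
  P1 vs Y: payoffs [0, 1] → best response B (payoff 1)
  P2 vs A: payoffs [3, 1] → best response X (payoff 3)
  P2 vs B: payoffs [3, 3] → best response X/Y (payoff 3)
Mutual best responses: (A,X), (B,Y) → Nash equilibria.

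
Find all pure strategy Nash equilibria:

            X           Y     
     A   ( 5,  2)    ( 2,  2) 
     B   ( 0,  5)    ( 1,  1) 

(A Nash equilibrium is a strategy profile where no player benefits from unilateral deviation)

Nash equilibrium: (A, X), (A, Y)

Work:
Best responses:
  P1 vs X: payoffs [5, 0] → best response A (payoff 5)
  P1 vs Y: payoffs [2, 1] → best response A (payoff 2)
  P2 vs A: payoffs [2, 2] → best response X/Y (payoff 2)
  P2 vs B: payoffs [5, 1] → best response X (payoff 5)
Mutual best responses: (A,X), (A,Y) → Nash equilibria.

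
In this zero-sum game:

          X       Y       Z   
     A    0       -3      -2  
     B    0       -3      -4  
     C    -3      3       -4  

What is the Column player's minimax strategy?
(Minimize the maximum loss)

Column should play Z, value = -2

Work:
Column player minimizes Row's maximum payoff:
Column X: max payoff to Row = 0
Column Y: max payoff to Row = 3
Column Z: max payoff to Row = -2
Minimum is -2, achieved by column Z.
Minimax strategy: Z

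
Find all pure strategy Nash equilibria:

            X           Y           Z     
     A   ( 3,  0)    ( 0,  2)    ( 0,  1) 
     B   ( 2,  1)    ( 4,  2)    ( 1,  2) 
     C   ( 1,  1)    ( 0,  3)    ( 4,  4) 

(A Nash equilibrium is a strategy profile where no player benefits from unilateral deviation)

Nash equilibrium: (B, Y), (C, Z)

Work:
Best responses:
  P1 vs X: payoffs [3, 2, 1] → best response A (payoff 3)
  P1 vs Y: payoffs [0, 4, 0] → best response B (payoff 4)
  P1 vs Z: payoffs [0, 1, 4] → best response C (payoff 4)
  P2 vs A: payoffs [0, 2, 1] → best response Y (payoff 2)
  P2 vs B: payoffs [1, 2, 2] → best response Y/Z (payoff 2)
  P2 vs C: payoffs [1, 3, 4] → best response Z (payoff 4)
Mutual best responses: (B,Y), (C,Z) → Nash equilibria.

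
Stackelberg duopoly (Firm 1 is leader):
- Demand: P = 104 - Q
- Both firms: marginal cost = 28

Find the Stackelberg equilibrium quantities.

q₁* (leader) = 38.0, q₂* (follower) = 19.0

Work:
Follower's reaction: q₂ = (a - c - q₁)/2
Leader substitutes: π₁ = q₁·(a - q₁ - (a-c-q₁)/2 - c)
FOC: q₁* = (104 - 28)/2 = 38.00
Then: q₂* = (104 - 28 - 38.0)/2 = 19.00
Leader has first-mover advantage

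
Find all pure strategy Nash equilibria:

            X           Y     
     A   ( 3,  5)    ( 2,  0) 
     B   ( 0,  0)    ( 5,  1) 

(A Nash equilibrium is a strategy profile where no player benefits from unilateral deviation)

Nash equilibrium: (A, X), (B, Y)

Work:
Best responses:
  P1 vs X: payoffs [3, 0] → best response A (payoff 3)
  P1 vs Y: payoffs [2, 5] → best response B (payoff 5)
  P2 vs A: payoffs [5, 0] → best response X (payoff 5)
  P2 vs B: payoffs [0, 1] → best response Y (payoff 1)
Mutual best responses: (A,X), (B,Y) → Nash equilibria.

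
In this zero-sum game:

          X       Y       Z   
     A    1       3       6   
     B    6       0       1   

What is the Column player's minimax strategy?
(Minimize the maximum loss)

Column should play Y, value = 3

Work:
Column player minimizes Row's maximum payoff:
Column X: max payoff to Row = 6
Column Y: max payoff to Row = 3
Column Z: max payoff to Row = 6
Minimum is 3, achieved by column Y.
Minimax strategy: Y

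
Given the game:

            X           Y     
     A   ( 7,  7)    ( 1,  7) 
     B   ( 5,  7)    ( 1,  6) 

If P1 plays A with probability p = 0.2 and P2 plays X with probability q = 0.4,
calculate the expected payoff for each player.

E[P1] = 2.76, E[P2] = 6.52

Work:
E[P1] = p·q·π₁(A,X) + p·(1-q)·π₁(A,Y) + (1-p)·q·π₁(B,X) + (1-p)·(1-q)·π₁(B,Y)
= 0.2·0.4·7 + 0.2·0.6·1 + 0.8·0.4·5 + 0.8·0.6·1
= 2.76

E[P2] = 6.52 (similar calculation)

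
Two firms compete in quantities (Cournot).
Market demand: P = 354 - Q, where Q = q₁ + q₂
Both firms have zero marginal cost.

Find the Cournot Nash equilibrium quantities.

q₁* = q₂* = 118.0; P* = 118.0

Work:
Profit: π_i = P·q_i = (a - q_i - q_j)·q_i
FOC: ∂π_i/∂q_i = a - 2q_i - q_j = 0
Reaction function: q_i = (354 - q_j)/2
Symmetry: q* = 354/3 = 118.0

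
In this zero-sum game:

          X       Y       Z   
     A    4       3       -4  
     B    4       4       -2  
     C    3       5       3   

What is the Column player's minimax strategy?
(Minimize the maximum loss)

Column should play Z, value = 3

Work:
Column player minimizes Row's maximum payoff:
Column X: max payoff to Row = 4
Column Y: max payoff to Row = 5
Column Z: max payoff to Row = 3
Minimum is 3, achieved by column Z.
Minimax strategy: Z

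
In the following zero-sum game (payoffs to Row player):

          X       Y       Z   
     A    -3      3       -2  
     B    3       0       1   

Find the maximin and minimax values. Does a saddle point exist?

Maximin = 0, Minimax = 1, Saddle: False

Work:
Row minimums: [-3, 0] → maximin = 0
Column maximums: [3, 3, 1] → minimax = 1
No saddle point (maximin ≠ minimax). Mixed strategy needed.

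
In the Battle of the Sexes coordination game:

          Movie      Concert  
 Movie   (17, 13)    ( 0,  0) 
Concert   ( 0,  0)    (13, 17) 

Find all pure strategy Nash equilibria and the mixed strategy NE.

Pure NE: (Movie, Movie) and (Concert, Concert); Mixed NE: p = 0.5667, q = 0.4333

Work:
Check pure NE:
(Movie, Movie): (17, 13) - no unilateral deviation beneficial
(Concert, Concert): (13, 17) - no unilateral deviation beneficial
Mixed NE: P1 plays Movie with p = 0.5667, P2 plays Movie with q = 0.4333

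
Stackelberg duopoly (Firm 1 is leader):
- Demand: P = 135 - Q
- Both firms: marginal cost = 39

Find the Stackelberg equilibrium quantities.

q₁* (leader) = 48.0, q₂* (follower) = 24.0

Work:
Follower's reaction: q₂ = (a - c - q₁)/2
Leader substitutes: π₁ = q₁·(a - q₁ - (a-c-q₁)/2 - c)
FOC: q₁* = (135 - 39)/2 = 48.00
Then: q₂* = (135 - 39 - 48.0)/2 = 24.00
Leader has first-mover advantage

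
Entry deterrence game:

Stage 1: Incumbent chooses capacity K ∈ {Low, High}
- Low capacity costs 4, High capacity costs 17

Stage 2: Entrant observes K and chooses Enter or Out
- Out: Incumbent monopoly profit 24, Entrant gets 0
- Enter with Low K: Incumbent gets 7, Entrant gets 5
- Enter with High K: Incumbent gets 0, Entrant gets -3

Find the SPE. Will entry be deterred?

SPE: (High, Enter|Low, Out|High); Entry deterred. Incumbent net profit = 7

Work:
After Low K: Entrant enters (5 > 0)
After High K: Entrant stays out (-3 < 0)
Incumbent: Low → 7−4=3, High → 24−17=7
Incumbent chooses High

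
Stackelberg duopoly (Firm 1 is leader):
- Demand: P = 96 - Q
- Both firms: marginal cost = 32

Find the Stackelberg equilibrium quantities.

q₁* (leader) = 32.0, q₂* (follower) = 16.0

Work:
Follower's reaction: q₂ = (a - c - q₁)/2
Leader substitutes: π₁ = q₁·(a - q₁ - (a-c-q₁)/2 - c)
FOC: q₁* = (96 - 32)/2 = 32.00
Then: q₂* = (96 - 32 - 32.0)/2 = 16.00
Leader has first-mover advantage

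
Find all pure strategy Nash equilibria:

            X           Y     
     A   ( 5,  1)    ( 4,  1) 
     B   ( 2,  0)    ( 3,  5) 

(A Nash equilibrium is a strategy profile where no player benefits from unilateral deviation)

Nash equilibrium: (A, X), (A, Y)

Work:
Best responses:
  P1 vs X: payoffs [5, 2] → best response A (payoff 5)
  P1 vs Y: payoffs [4, 3] → best response A (payoff 4)
  P2 vs A: payoffs [1, 1] → best response X/Y (payoff 1)
  P2 vs B: payoffs [0, 5] → best response Y (payoff 5)
Mutual best responses: (A,X), (A,Y) → Nash equilibria.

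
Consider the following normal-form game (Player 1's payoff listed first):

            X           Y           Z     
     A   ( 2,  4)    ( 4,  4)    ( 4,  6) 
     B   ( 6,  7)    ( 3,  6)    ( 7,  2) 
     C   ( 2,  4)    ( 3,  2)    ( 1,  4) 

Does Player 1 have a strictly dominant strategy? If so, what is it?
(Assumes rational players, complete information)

No strictly dominant strategy exists for Player 1

Work:
A strategy strictly dominates another if it gives a strictly higher payoff against every opponent action. Compare each pair of P1's strategies column-by-column:
  A vs B: [2 vs 6, 4 vs 3, 4 vs 7] → A does not strictly dominate B (column X: 2 ≤ 6)
  A vs C: [2 vs 2, 4 vs 3, 4 vs 1] → A does not strictly dominate C (column X: 2 ≤ 2)
  B vs A: [6 vs 2, 3 vs 4, 7 vs 4] → B does not strictly dominate A (column Y: 3 ≤ 4)
  B vs C: [6 vs 2, 3 vs 3, 7 vs 1] → B does not strictly dominate C (column Y: 3 ≤ 3)
  C vs A: [2 vs 2, 3 vs 4, 1 vs 4] → C does not strictly dominate A (column X: 2 ≤ 2)
  C vs B: [2 vs 6, 3 vs 3, 1 vs 7] → C does not strictly dominate B (column X: 2 ≤ 6)
No single strategy strictly dominates all others → no strictly dominant strategy.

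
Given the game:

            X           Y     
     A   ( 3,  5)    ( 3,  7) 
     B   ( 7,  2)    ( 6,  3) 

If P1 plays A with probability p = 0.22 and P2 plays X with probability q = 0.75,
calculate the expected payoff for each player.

E[P1] = 5.925, E[P2] = 2.965

Work:
E[P1] = p·q·π₁(A,X) + p·(1-q)·π₁(A,Y) + (1-p)·q·π₁(B,X) + (1-p)·(1-q)·π₁(B,Y)
= 0.22·0.75·3 + 0.22·0.25·3 + 0.78·0.75·7 + 0.78·0.25·6
= 5.925

E[P2] = 2.965 (similar calculation)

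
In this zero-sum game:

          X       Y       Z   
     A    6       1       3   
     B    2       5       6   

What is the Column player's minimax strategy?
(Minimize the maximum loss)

Column should play Y, value = 5

Work:
Column player minimizes Row's maximum payoff:
Column X: max payoff to Row = 6
Column Y: max payoff to Row = 5
Column Z: max payoff to Row = 6
Minimum is 5, achieved by column Y.
Minimax strategy: Y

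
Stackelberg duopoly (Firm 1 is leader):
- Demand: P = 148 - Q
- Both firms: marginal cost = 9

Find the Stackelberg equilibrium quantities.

q₁* (leader) = 69.5, q₂* (follower) = 34.75

Work:
Follower's reaction: q₂ = (a - c - q₁)/2
Leader substitutes: π₁ = q₁·(a - q₁ - (a-c-q₁)/2 - c)
FOC: q₁* = (148 - 9)/2 = 69.50
Then: q₂* = (148 - 9 - 69.5)/2 = 34.75
Leader has first-mover advantage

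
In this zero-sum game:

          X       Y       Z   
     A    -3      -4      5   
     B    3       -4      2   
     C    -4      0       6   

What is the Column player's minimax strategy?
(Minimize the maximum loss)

Column should play Y, value = 0

Work:
Column player minimizes Row's maximum payoff:
Column X: max payoff to Row = 3
Column Y: max payoff to Row = 0
Column Z: max payoff to Row = 6
Minimum is 0, achieved by column Y.
Minimax strategy: Y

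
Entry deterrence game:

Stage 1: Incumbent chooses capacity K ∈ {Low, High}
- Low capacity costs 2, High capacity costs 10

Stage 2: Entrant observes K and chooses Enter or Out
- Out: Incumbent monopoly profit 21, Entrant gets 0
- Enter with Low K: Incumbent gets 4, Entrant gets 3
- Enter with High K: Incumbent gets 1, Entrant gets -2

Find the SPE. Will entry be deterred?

SPE: (High, Enter|Low, Out|High); Entry deterred. Incumbent net profit = 11

Work:
After Low K: Entrant enters (3 > 0)
After High K: Entrant stays out (-2 < 0)
Incumbent: Low → 4−2=2, High → 21−10=11
Incumbent chooses High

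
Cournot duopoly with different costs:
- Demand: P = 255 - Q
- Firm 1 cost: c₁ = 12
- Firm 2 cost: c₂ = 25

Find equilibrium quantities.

q₁* = 85.33, q₂* = 72.33

Work:
Reaction: q₁ = (255 - 12 - q₂)/2
Reaction: q₂ = (255 - 25 - q₁)/2
Solve simultaneously:
q₁* = (255 - 2×12 + 25)/3 = 85.33
q₂* = (255 - 2×25 + 12)/3 = 72.33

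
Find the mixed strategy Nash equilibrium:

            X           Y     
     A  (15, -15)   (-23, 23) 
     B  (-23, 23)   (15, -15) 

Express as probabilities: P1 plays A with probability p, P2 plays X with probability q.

p = 0.5, q = 0.5

Work:
Find probabilities that make opponent indifferent:
P2 chooses q to make P1 indifferent between A and B
P1 chooses p to make P2 indifferent between X and Y
Mixed NE: P1 plays (A: 0.5, B: 0.5), P2 plays (X: 0.5, Y: 0.5)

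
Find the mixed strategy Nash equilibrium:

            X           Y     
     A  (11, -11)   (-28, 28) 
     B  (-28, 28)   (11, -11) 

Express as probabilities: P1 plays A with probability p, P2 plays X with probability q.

p = 0.5, q = 0.5

Work:
Find probabilities that make opponent indifferent:
P2 chooses q to make P1 indifferent between A and B
P1 chooses p to make P2 indifferent between X and Y
Mixed NE: P1 plays (A: 0.5, B: 0.5), P2 plays (X: 0.5, Y: 0.5)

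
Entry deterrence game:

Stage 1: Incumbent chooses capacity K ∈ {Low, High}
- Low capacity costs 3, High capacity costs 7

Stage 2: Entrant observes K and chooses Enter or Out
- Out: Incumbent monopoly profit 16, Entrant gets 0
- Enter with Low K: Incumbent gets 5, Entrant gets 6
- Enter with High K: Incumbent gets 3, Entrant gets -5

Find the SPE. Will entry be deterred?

SPE: (High, Enter|Low, Out|High); Entry deterred. Incumbent net profit = 9

Work:
After Low K: Entrant enters (6 > 0)
After High K: Entrant stays out (-5 < 0)
Incumbent: Low → 5−3=2, High → 16−7=9
Incumbent chooses High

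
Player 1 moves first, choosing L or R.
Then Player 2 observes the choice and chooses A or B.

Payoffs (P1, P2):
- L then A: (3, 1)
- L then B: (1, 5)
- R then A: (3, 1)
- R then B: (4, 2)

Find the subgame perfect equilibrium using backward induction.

P1 plays R, P2 plays B after L and B after R; Payoff (4, 2)

Work:
Backward induction:
After L: P2 chooses B → P1 gets 1
After R: P2 chooses B → P1 gets 4
P1 chooses R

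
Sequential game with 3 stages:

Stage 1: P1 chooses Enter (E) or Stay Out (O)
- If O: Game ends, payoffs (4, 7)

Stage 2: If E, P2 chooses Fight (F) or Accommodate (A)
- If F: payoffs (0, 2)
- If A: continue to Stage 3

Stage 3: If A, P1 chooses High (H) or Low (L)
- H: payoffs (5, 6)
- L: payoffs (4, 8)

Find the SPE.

SPE: (E, A, H); Outcome (5, 6)

Work:
Stage 3: P1 chooses H (5 vs 4)
Stage 2: P2: F->2, A->6 (anticipating H). Choose A
Stage 1: P1: O->4, E->5 (anticipating A, H). Choose E
SPE path: E -> A -> H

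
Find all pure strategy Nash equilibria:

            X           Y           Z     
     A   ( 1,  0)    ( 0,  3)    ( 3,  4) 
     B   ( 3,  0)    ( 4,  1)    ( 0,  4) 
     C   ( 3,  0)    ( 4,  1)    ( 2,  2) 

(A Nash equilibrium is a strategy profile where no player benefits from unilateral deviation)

Nash equilibrium: (A, Z)

Work:
Best responses:
  P1 vs X: payoffs [1, 3, 3] → best response B/C (payoff 3)
  P1 vs Y: payoffs [0, 4, 4] → best response B/C (payoff 4)
  P1 vs Z: payoffs [3, 0, 2] → best response A (payoff 3)
  P2 vs A: payoffs [0, 3, 4] → best response Z (payoff 4)
  P2 vs B: payoffs [0, 1, 4] → best response Z (payoff 4)
  P2 vs C: payoffs [0, 1, 2] → best response Z (payoff 2)
Mutual best responses: (A,Z) → Nash equilibria.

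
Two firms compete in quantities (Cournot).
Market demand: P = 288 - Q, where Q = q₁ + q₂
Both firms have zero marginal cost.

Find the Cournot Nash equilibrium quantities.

q₁* = q₂* = 96.0; P* = 96.0

Work:
Profit: π_i = P·q_i = (a - q_i - q_j)·q_i
FOC: ∂π_i/∂q_i = a - 2q_i - q_j = 0
Reaction function: q_i = (288 - q_j)/2
Symmetry: q* = 288/3 = 96.0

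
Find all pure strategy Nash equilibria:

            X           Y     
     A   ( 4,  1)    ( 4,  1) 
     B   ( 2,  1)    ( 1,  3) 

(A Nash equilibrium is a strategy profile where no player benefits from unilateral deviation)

Nash equilibrium: (A, X), (A, Y)

Work:
Best responses:
  P1 vs X: payoffs [4, 2] → best response A (payoff 4)
  P1 vs Y: payoffs [4, 1] → best response A (payoff 4)
  P2 vs A: payoffs [1, 1] → best response X/Y (payoff 1)
  P2 vs B: payoffs [1, 3] → best response Y (payoff 3)
Mutual best responses: (A,X), (A,Y) → Nash equilibria.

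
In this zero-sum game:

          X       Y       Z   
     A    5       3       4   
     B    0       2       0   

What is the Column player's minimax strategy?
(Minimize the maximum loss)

Column should play Y, value = 3

Work:
Column player minimizes Row's maximum payoff:
Column X: max payoff to Row = 5
Column Y: max payoff to Row = 3
Column Z: max payoff to Row = 4
Minimum is 3, achieved by column Y.
Minimax strategy: Y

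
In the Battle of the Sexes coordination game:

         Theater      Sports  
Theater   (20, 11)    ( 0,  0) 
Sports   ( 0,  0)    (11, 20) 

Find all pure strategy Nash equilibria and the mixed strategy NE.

Pure NE: (Theater, Theater) and (Sports, Sports); Mixed NE: p = 0.6452, q = 0.3548

Work:
Check pure NE:
(Theater, Theater): (20, 11) - no unilateral deviation beneficial
(Sports, Sports): (11, 20) - no unilateral deviation beneficial
Mixed NE: P1 plays Theater with p = 0.6452, P2 plays Theater with q = 0.3548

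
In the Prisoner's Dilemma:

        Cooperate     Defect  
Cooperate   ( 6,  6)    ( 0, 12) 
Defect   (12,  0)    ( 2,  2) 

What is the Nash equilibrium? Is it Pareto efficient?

(Defect, Defect) is NE; not Pareto efficient

Work:
Defect dominates Cooperate for both players:
If P2 cooperates: Defect (12) > Cooperate (6)
If P2 defects: Defect (2) > Cooperate (0)
NE: (Defect, Defect) with payoff (2, 2)
But (Cooperate, Cooperate) = (6, 6) Pareto dominates (2, 2)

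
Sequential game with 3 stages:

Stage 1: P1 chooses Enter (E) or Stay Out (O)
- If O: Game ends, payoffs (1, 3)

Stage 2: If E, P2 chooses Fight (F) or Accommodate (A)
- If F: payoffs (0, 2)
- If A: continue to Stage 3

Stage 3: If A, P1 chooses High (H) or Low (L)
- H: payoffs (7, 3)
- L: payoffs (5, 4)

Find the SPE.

SPE: (E, A, H); Outcome (7, 3)

Work:
Stage 3: P1 chooses H (7 vs 5)
Stage 2: P2: F->2, A->3 (anticipating H). Choose A
Stage 1: P1: O->1, E->7 (anticipating A, H). Choose E
SPE path: E -> A -> H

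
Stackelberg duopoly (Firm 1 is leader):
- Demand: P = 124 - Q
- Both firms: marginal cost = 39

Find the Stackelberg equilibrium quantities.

q₁* (leader) = 42.5, q₂* (follower) = 21.25

Work:
Follower's reaction: q₂ = (a - c - q₁)/2
Leader substitutes: π₁ = q₁·(a - q₁ - (a-c-q₁)/2 - c)
FOC: q₁* = (124 - 39)/2 = 42.50
Then: q₂* = (124 - 39 - 42.5)/2 = 21.25
Leader has first-mover advantage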